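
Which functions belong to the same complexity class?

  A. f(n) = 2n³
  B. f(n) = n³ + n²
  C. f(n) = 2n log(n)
A and B

Examining each function:
  A. 2n³ is O(n³)
  B. n³ + n² is O(n³)
  C. 2n log(n) is O(n log n)

Functions A and B both have the same complexity class.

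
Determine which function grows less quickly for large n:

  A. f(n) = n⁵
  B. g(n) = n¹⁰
A

f(n) = n⁵ is O(n⁵), while g(n) = n¹⁰ is O(n¹⁰).
Since O(n⁵) grows slower than O(n¹⁰), f(n) is dominated.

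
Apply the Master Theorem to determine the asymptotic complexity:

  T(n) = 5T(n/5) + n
Θ(n log n)

Master Theorem: a = 5, b = 5, f(n) = n.
Compute the critical exponent d = log₅(5) = 1.
Compare f(n) = Θ(n) against n^d:
  k = 1 = d, so f(n) = Θ(n^d) — Case 2.
  Work is balanced across levels: T(n) = Θ(n^d log n) = Θ(n log n).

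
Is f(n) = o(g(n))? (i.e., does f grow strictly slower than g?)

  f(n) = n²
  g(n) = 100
False

f(n) = n² is O(n²), and g(n) = 100 is O(1).
Since O(n²) grows faster than or equal to O(1), f(n) = o(g(n)) is false.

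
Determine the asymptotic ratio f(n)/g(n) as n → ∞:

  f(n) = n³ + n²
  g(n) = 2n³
1/2

Since n³ + n² and 2n³ have the same growth rate (O(n³)),
the ratio converges to a constant: 1/2.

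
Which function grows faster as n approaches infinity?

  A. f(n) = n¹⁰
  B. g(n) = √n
A

f(n) = n¹⁰ is O(n¹⁰), while g(n) = √n is O(√n).
Since O(n¹⁰) grows faster than O(√n), f(n) dominates.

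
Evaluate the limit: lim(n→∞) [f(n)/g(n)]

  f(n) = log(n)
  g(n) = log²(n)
0

Since log(n) (O(log n)) grows slower than log²(n) (O(log² n)),
the ratio f(n)/g(n) → 0 as n → ∞.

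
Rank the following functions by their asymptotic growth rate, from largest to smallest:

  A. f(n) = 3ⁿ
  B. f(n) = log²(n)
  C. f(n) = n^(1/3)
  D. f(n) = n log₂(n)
A > D > C > B

Comparing growth rates:
A = 3ⁿ is O(3ⁿ)
D = n log₂(n) is O(n log n)
C = n^(1/3) is O(n^(1/3))
B = log²(n) is O(log² n)

Therefore, the order from fastest to slowest is: A > D > C > B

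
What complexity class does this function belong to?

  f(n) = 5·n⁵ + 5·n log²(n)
O(n⁵)

The dominant term in 5·n⁵ + 5·n log²(n) is 5·n⁵, which is Θ(n⁵).
Lower-order terms (5·n log²(n)) are asymptotically negligible.
Constants are absorbed, so the tightest bound is O(n⁵).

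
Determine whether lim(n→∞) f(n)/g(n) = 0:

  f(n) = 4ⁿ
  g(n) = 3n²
False

f(n) = 4ⁿ is O(4ⁿ), and g(n) = 3n² is O(n²).
Since O(4ⁿ) grows faster than or equal to O(n²), f(n) = o(g(n)) is false.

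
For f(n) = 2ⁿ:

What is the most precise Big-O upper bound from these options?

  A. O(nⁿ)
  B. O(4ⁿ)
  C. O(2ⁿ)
C

f(n) = 2ⁿ is O(2ⁿ).
All listed options are valid Big-O bounds (upper bounds),
but O(2ⁿ) is the tightest (smallest valid bound).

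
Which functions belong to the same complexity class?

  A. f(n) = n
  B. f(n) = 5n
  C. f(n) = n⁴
A and B

Examining each function:
  A. n is O(n)
  B. 5n is O(n)
  C. n⁴ is O(n⁴)

Functions A and B both have the same complexity class.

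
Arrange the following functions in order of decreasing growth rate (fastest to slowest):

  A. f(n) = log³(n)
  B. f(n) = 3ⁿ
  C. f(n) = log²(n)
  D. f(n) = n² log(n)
B > D > A > C

Comparing growth rates:
B = 3ⁿ is O(3ⁿ)
D = n² log(n) is O(n² log n)
A = log³(n) is O(log³ n)
C = log²(n) is O(log² n)

Therefore, the order from fastest to slowest is: B > D > A > C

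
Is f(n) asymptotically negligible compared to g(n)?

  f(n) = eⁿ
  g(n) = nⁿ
True

f(n) = eⁿ is O(eⁿ), and g(n) = nⁿ is O(nⁿ).
Since O(eⁿ) grows strictly slower than O(nⁿ), f(n) = o(g(n)) is true.
This means lim(n→∞) f(n)/g(n) = 0.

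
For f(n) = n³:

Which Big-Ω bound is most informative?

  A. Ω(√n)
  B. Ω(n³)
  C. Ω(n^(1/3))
B

f(n) = n³ is Ω(n³).
All listed options are valid Big-Ω bounds (lower bounds),
but Ω(n³) is the tightest (largest valid bound).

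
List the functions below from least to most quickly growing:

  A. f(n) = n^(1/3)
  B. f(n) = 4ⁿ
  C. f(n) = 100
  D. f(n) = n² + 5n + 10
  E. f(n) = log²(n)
C < E < A < D < B

Comparing growth rates:
C = 100 is O(1)
E = log²(n) is O(log² n)
A = n^(1/3) is O(n^(1/3))
D = n² + 5n + 10 is O(n²)
B = 4ⁿ is O(4ⁿ)

Therefore, the order from slowest to fastest is: C < E < A < D < B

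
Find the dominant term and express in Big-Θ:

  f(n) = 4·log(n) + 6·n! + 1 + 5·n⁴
Θ(n!)

Order the terms by growth rate: 1 ≺ 4·log(n) ≺ 5·n⁴ ≺ 6·n!.
The fastest-growing term 6·n! dominates as n → ∞; dropping its constant factor gives Θ(n!).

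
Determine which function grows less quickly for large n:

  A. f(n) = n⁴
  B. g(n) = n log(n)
B

f(n) = n⁴ is O(n⁴), while g(n) = n log(n) is O(n log n).
Since O(n log n) grows slower than O(n⁴), g(n) is dominated.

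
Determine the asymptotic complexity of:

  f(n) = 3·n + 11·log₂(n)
O(n)

The dominant term in 3·n + 11·log₂(n) is 3·n, which is Θ(n).
Lower-order terms (11·log₂(n)) are asymptotically negligible.
Constants are absorbed, so the tightest bound is O(n).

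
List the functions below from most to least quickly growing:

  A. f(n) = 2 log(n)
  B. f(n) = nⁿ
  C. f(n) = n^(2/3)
B > C > A

Comparing growth rates:
B = nⁿ is O(nⁿ)
C = n^(2/3) is O(n^(2/3))
A = 2 log(n) is O(log n)

Therefore, the order from fastest to slowest is: B > C > A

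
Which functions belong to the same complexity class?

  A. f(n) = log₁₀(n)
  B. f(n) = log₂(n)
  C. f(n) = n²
A and B

Examining each function:
  A. log₁₀(n) is O(log n)
  B. log₂(n) is O(log n)
  C. n² is O(n²)

Functions A and B both have the same complexity class.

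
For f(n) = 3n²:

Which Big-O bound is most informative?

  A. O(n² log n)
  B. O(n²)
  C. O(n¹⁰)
B

f(n) = 3n² is O(n²).
All listed options are valid Big-O bounds (upper bounds),
but O(n²) is the tightest (smallest valid bound).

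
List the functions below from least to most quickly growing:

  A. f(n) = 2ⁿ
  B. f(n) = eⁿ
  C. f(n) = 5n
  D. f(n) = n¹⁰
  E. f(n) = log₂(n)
E < C < D < A < B

Comparing growth rates:
E = log₂(n) is O(log n)
C = 5n is O(n)
D = n¹⁰ is O(n¹⁰)
A = 2ⁿ is O(2ⁿ)
B = eⁿ is O(eⁿ)

Therefore, the order from slowest to fastest is: E < C < D < A < B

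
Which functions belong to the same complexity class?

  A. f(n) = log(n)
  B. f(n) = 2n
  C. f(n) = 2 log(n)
A and C

Examining each function:
  A. log(n) is O(log n)
  B. 2n is O(n)
  C. 2 log(n) is O(log n)

Functions A and C both have the same complexity class.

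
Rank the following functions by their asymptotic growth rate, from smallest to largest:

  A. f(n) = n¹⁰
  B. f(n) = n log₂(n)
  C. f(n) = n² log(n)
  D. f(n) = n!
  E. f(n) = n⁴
B < C < E < A < D

Comparing growth rates:
B = n log₂(n) is O(n log n)
C = n² log(n) is O(n² log n)
E = n⁴ is O(n⁴)
A = n¹⁰ is O(n¹⁰)
D = n! is O(n!)

Therefore, the order from slowest to fastest is: B < C < E < A < D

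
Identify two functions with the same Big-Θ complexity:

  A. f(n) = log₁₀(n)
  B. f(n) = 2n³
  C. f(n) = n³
B and C

Examining each function:
  A. log₁₀(n) is O(log n)
  B. 2n³ is O(n³)
  C. n³ is O(n³)

Functions B and C both have the same complexity class.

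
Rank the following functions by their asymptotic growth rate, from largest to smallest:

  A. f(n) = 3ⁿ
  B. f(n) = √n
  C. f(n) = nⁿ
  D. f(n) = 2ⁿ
C > A > D > B

Comparing growth rates:
C = nⁿ is O(nⁿ)
A = 3ⁿ is O(3ⁿ)
D = 2ⁿ is O(2ⁿ)
B = √n is O(√n)

Therefore, the order from fastest to slowest is: C > A > D > B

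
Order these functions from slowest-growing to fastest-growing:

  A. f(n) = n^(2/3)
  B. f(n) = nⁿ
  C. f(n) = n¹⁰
A < C < B

Comparing growth rates:
A = n^(2/3) is O(n^(2/3))
C = n¹⁰ is O(n¹⁰)
B = nⁿ is O(nⁿ)

Therefore, the order from slowest to fastest is: A < C < B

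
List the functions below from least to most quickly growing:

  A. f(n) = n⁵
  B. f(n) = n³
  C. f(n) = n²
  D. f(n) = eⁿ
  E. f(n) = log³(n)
E < C < B < A < D

Comparing growth rates:
E = log³(n) is O(log³ n)
C = n² is O(n²)
B = n³ is O(n³)
A = n⁵ is O(n⁵)
D = eⁿ is O(eⁿ)

Therefore, the order from slowest to fastest is: E < C < B < A < D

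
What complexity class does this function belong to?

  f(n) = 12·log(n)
O(log n)

The dominant term in 12·log(n) is 12·log(n), which is Θ(log n).
Constants are absorbed, so the tightest bound is O(log n).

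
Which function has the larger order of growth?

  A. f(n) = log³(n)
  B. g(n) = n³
B

f(n) = log³(n) is O(log³ n), while g(n) = n³ is O(n³).
Since O(n³) grows faster than O(log³ n), g(n) dominates.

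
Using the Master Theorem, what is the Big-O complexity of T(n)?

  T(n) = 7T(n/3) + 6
Θ(n^log₃(7))

Master Theorem: a = 7, b = 3, f(n) = 6.
Compute the critical exponent d = log₃(7) = 1.771.
Compare f(n) = Θ(1) against n^d:
  k = 0 < d = 1.771, so f(n) = O(n^(d-ε)) — Case 1.
  The recursion cost dominates: T(n) = Θ(n^d) = Θ(n^log₃(7)).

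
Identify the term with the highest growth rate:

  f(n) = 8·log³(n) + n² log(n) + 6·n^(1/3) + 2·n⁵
2·n⁵

Looking at each term:
  - 8·log³(n) is O(log³ n)
  - n² log(n) is O(n² log n)
  - 6·n^(1/3) is O(n^(1/3))
  - 2·n⁵ is O(n⁵)

The term 2·n⁵ (O(n⁵)) grows fastest and dominates all others.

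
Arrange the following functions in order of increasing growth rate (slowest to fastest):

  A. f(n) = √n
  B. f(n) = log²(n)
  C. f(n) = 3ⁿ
B < A < C

Comparing growth rates:
B = log²(n) is O(log² n)
A = √n is O(√n)
C = 3ⁿ is O(3ⁿ)

Therefore, the order from slowest to fastest is: B < A < C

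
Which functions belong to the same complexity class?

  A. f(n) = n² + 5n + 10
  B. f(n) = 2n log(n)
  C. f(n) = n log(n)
B and C

Examining each function:
  A. n² + 5n + 10 is O(n²)
  B. 2n log(n) is O(n log n)
  C. n log(n) is O(n log n)

Functions B and C both have the same complexity class.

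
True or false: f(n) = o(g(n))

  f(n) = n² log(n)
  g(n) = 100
False

f(n) = n² log(n) is O(n² log n), and g(n) = 100 is O(1).
Since O(n² log n) grows faster than or equal to O(1), f(n) = o(g(n)) is false.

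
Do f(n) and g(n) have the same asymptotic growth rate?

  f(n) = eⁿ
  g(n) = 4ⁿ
False

f(n) = eⁿ is O(eⁿ), and g(n) = 4ⁿ is O(4ⁿ).
Since they have different growth rates, f(n) = Θ(g(n)) is false.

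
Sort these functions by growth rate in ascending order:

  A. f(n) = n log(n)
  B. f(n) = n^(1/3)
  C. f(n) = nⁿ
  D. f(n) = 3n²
B < A < D < C

Comparing growth rates:
B = n^(1/3) is O(n^(1/3))
A = n log(n) is O(n log n)
D = 3n² is O(n²)
C = nⁿ is O(nⁿ)

Therefore, the order from slowest to fastest is: B < A < D < C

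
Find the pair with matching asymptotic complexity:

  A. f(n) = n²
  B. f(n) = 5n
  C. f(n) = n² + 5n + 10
A and C

Examining each function:
  A. n² is O(n²)
  B. 5n is O(n)
  C. n² + 5n + 10 is O(n²)

Functions A and C both have the same complexity class.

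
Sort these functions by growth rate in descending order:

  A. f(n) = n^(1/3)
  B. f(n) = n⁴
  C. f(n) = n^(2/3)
B > C > A

Comparing growth rates:
B = n⁴ is O(n⁴)
C = n^(2/3) is O(n^(2/3))
A = n^(1/3) is O(n^(1/3))

Therefore, the order from fastest to slowest is: B > C > A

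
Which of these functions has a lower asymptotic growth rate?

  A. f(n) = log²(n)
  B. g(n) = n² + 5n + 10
A

f(n) = log²(n) is O(log² n), while g(n) = n² + 5n + 10 is O(n²).
Since O(log² n) grows slower than O(n²), f(n) is dominated.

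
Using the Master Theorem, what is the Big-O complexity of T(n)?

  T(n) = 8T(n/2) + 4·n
Θ(n³)

Master Theorem: a = 8, b = 2, f(n) = 4·n.
Compute the critical exponent d = log₂(8) = 3.
Compare f(n) = Θ(n) against n^d:
  k = 1 < d = 3, so f(n) = O(n^(d-ε)) — Case 1.
  The recursion cost dominates: T(n) = Θ(n^d) = Θ(n³).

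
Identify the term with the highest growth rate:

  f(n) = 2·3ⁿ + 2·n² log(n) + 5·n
2·3ⁿ

Looking at each term:
  - 2·3ⁿ is O(3ⁿ)
  - 2·n² log(n) is O(n² log n)
  - 5·n is O(n)

The term 2·3ⁿ (O(3ⁿ)) grows fastest and dominates all others.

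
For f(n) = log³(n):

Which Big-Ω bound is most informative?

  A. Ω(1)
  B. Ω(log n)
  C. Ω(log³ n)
C

f(n) = log³(n) is Ω(log³ n).
All listed options are valid Big-Ω bounds (lower bounds),
but Ω(log³ n) is the tightest (largest valid bound).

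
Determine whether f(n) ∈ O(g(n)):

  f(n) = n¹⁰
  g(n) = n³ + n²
False

f(n) = n¹⁰ is O(n¹⁰), and g(n) = n³ + n² is O(n³).
Since O(n¹⁰) grows faster than O(n³), f(n) = O(g(n)) is false.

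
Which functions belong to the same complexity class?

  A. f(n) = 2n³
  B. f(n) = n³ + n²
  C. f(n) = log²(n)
A and B

Examining each function:
  A. 2n³ is O(n³)
  B. n³ + n² is O(n³)
  C. log²(n) is O(log² n)

Functions A and B both have the same complexity class.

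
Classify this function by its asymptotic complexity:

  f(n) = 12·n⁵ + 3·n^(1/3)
O(n⁵)

The dominant term in 12·n⁵ + 3·n^(1/3) is 12·n⁵, which is Θ(n⁵).
Lower-order terms (3·n^(1/3)) are asymptotically negligible.
Constants are absorbed, so the tightest bound is O(n⁵).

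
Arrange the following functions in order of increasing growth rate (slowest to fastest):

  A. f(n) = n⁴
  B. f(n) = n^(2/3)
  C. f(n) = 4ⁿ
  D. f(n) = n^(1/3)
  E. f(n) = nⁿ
D < B < A < C < E

Comparing growth rates:
D = n^(1/3) is O(n^(1/3))
B = n^(2/3) is O(n^(2/3))
A = n⁴ is O(n⁴)
C = 4ⁿ is O(4ⁿ)
E = nⁿ is O(nⁿ)

Therefore, the order from slowest to fastest is: D < B < A < C < E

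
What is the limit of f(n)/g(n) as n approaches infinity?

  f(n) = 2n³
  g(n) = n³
2

Since 2n³ and n³ have the same growth rate (O(n³)),
the ratio converges to a constant: 2.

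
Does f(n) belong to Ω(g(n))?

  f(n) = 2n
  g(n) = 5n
True

f(n) = 2n and g(n) = 5n are both O(n).
Big-Ω permits equal growth rates (f ≥ c·g for some c > 0), so f(n) = Ω(g(n)) is true.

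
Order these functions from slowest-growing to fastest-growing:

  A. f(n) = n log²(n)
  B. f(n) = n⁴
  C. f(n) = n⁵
A < B < C

Comparing growth rates:
A = n log²(n) is O(n log² n)
B = n⁴ is O(n⁴)
C = n⁵ is O(n⁵)

Therefore, the order from slowest to fastest is: A < B < C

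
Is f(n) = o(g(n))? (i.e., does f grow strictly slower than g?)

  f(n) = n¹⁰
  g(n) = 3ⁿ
True

f(n) = n¹⁰ is O(n¹⁰), and g(n) = 3ⁿ is O(3ⁿ).
Since O(n¹⁰) grows strictly slower than O(3ⁿ), f(n) = o(g(n)) is true.
This means lim(n→∞) f(n)/g(n) = 0.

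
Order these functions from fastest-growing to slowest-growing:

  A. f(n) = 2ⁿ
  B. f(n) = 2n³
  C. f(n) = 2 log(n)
A > B > C

Comparing growth rates:
A = 2ⁿ is O(2ⁿ)
B = 2n³ is O(n³)
C = 2 log(n) is O(log n)

Therefore, the order from fastest to slowest is: A > B > C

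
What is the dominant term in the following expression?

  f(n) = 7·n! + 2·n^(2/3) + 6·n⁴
7·n!

Looking at each term:
  - 7·n! is O(n!)
  - 2·n^(2/3) is O(n^(2/3))
  - 6·n⁴ is O(n⁴)

The term 7·n! (O(n!)) grows fastest and dominates all others.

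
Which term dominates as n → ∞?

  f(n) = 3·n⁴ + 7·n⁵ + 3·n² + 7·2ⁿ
7·2ⁿ

Looking at each term:
  - 3·n⁴ is O(n⁴)
  - 7·n⁵ is O(n⁵)
  - 3·n² is O(n²)
  - 7·2ⁿ is O(2ⁿ)

The term 7·2ⁿ (O(2ⁿ)) grows fastest and dominates all others.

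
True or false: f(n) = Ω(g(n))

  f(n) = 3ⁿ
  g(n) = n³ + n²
True

f(n) = 3ⁿ is O(3ⁿ), and g(n) = n³ + n² is O(n³).
Since O(3ⁿ) grows at least as fast as O(n³), f(n) = Ω(g(n)) is true.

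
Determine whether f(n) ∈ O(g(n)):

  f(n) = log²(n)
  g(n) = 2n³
True

f(n) = log²(n) is O(log² n), and g(n) = 2n³ is O(n³).
Since O(log² n) ⊆ O(n³) (f grows no faster than g), f(n) = O(g(n)) is true.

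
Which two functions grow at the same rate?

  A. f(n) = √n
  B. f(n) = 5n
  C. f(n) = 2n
B and C

Examining each function:
  A. √n is O(√n)
  B. 5n is O(n)
  C. 2n is O(n)

Functions B and C both have the same complexity class.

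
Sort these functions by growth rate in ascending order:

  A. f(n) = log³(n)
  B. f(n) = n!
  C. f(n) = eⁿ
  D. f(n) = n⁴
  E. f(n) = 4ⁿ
A < D < C < E < B

Comparing growth rates:
A = log³(n) is O(log³ n)
D = n⁴ is O(n⁴)
C = eⁿ is O(eⁿ)
E = 4ⁿ is O(4ⁿ)
B = n! is O(n!)

Therefore, the order from slowest to fastest is: A < D < C < E < B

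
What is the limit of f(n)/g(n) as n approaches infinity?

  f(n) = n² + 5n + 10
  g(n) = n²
1

Since n² + 5n + 10 and n² have the same growth rate (O(n²)),
the ratio converges to a constant: 1.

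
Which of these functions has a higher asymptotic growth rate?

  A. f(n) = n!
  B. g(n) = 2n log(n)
A

f(n) = n! is O(n!), while g(n) = 2n log(n) is O(n log n).
Since O(n!) grows faster than O(n log n), f(n) dominates.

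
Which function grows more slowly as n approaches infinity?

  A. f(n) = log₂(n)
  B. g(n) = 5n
A

f(n) = log₂(n) is O(log n), while g(n) = 5n is O(n).
Since O(log n) grows slower than O(n), f(n) is dominated.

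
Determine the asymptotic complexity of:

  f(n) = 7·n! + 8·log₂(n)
O(n!)

The dominant term in 7·n! + 8·log₂(n) is 7·n!, which is Θ(n!).
Lower-order terms (8·log₂(n)) are asymptotically negligible.
Constants are absorbed, so the tightest bound is O(n!).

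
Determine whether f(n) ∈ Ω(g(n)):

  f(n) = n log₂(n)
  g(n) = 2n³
False

f(n) = n log₂(n) is O(n log n), and g(n) = 2n³ is O(n³).
Since O(n log n) grows slower than O(n³), f(n) = Ω(g(n)) is false.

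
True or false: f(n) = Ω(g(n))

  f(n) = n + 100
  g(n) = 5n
True

f(n) = n + 100 and g(n) = 5n are both O(n).
Big-Ω permits equal growth rates (f ≥ c·g for some c > 0), so f(n) = Ω(g(n)) is true.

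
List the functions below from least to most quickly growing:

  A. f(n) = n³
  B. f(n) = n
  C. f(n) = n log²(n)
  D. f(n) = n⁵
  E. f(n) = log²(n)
E < B < C < A < D

Comparing growth rates:
E = log²(n) is O(log² n)
B = n is O(n)
C = n log²(n) is O(n log² n)
A = n³ is O(n³)
D = n⁵ is O(n⁵)

Therefore, the order from slowest to fastest is: E < B < C < A < D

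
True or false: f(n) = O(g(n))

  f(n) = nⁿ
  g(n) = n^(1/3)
False

f(n) = nⁿ is O(nⁿ), and g(n) = n^(1/3) is O(n^(1/3)).
Since O(nⁿ) grows faster than O(n^(1/3)), f(n) = O(g(n)) is false.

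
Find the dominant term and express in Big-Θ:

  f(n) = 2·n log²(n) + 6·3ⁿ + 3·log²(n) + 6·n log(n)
Θ(3ⁿ)

Order the terms by growth rate: 3·log²(n) ≺ 6·n log(n) ≺ 2·n log²(n) ≺ 6·3ⁿ.
The fastest-growing term 6·3ⁿ dominates as n → ∞; dropping its constant factor gives Θ(3ⁿ).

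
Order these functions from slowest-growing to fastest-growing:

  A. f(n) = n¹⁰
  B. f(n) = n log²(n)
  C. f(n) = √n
C < B < A

Comparing growth rates:
C = √n is O(√n)
B = n log²(n) is O(n log² n)
A = n¹⁰ is O(n¹⁰)

Therefore, the order from slowest to fastest is: C < B < A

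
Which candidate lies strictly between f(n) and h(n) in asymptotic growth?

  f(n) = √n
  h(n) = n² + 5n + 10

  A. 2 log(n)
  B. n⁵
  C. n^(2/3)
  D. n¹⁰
C

We need g(n) with √n = o(g(n)) and g(n) = o(n² + 5n + 10), i.e. O(√n) ≺ g ≺ O(n²).
Check each option:
  A. 2 log(n) — O(log n) does not grow strictly faster than f(n)
  B. n⁵ — O(n⁵) does not grow strictly slower than h(n)
  C. n^(2/3) — O(n^(2/3)) is strictly between O(√n) and O(n²) ✓
  D. n¹⁰ — O(n¹⁰) does not grow strictly slower than h(n)

Only option C (n^(2/3)) lies strictly between.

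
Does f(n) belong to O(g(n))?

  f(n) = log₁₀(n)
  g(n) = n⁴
True

f(n) = log₁₀(n) is O(log n), and g(n) = n⁴ is O(n⁴).
Since O(log n) ⊆ O(n⁴) (f grows no faster than g), f(n) = O(g(n)) is true.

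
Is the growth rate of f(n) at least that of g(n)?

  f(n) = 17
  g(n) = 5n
False

f(n) = 17 is O(1), and g(n) = 5n is O(n).
Since O(1) grows slower than O(n), f(n) = Ω(g(n)) is false.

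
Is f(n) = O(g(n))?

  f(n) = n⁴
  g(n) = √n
False

f(n) = n⁴ is O(n⁴), and g(n) = √n is O(√n).
Since O(n⁴) grows faster than O(√n), f(n) = O(g(n)) is false.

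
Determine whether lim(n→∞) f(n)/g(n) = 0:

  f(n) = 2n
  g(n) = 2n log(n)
True

f(n) = 2n is O(n), and g(n) = 2n log(n) is O(n log n).
Since O(n) grows strictly slower than O(n log n), f(n) = o(g(n)) is true.
This means lim(n→∞) f(n)/g(n) = 0.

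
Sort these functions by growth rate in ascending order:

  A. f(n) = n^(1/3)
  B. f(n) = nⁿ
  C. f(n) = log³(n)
C < A < B

Comparing growth rates:
C = log³(n) is O(log³ n)
A = n^(1/3) is O(n^(1/3))
B = nⁿ is O(nⁿ)

Therefore, the order from slowest to fastest is: C < A < B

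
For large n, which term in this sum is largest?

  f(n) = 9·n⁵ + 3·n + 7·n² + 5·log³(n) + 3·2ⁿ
3·2ⁿ

Looking at each term:
  - 9·n⁵ is O(n⁵)
  - 3·n is O(n)
  - 7·n² is O(n²)
  - 5·log³(n) is O(log³ n)
  - 3·2ⁿ is O(2ⁿ)

The term 3·2ⁿ (O(2ⁿ)) grows fastest and dominates all others.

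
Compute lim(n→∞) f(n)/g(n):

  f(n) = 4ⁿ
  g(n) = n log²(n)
∞

Since 4ⁿ (O(4ⁿ)) grows faster than n log²(n) (O(n log² n)),
the ratio f(n)/g(n) → ∞ as n → ∞.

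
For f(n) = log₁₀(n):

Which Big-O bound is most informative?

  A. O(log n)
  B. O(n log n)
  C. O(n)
A

f(n) = log₁₀(n) is O(log n).
All listed options are valid Big-O bounds (upper bounds),
but O(log n) is the tightest (smallest valid bound).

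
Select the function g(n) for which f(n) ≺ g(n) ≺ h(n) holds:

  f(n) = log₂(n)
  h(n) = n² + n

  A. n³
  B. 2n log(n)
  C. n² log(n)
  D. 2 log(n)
B

We need g(n) with log₂(n) = o(g(n)) and g(n) = o(n² + n), i.e. O(log n) ≺ g ≺ O(n²).
Check each option:
  A. n³ — O(n³) does not grow strictly slower than h(n)
  B. 2n log(n) — O(n log n) is strictly between O(log n) and O(n²) ✓
  C. n² log(n) — O(n² log n) does not grow strictly slower than h(n)
  D. 2 log(n) — O(log n) does not grow strictly faster than f(n)

Only option B (2n log(n)) lies strictly between.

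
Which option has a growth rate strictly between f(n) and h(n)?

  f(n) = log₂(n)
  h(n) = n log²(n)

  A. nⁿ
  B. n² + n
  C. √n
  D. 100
C

We need g(n) with log₂(n) = o(g(n)) and g(n) = o(n log²(n)), i.e. O(log n) ≺ g ≺ O(n log² n).
Check each option:
  A. nⁿ — O(nⁿ) does not grow strictly slower than h(n)
  B. n² + n — O(n²) does not grow strictly slower than h(n)
  C. √n — O(√n) is strictly between O(log n) and O(n log² n) ✓
  D. 100 — O(1) does not grow strictly faster than f(n)

Only option C (√n) lies strictly between.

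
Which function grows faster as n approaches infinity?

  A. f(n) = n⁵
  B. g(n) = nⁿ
B

f(n) = n⁵ is O(n⁵), while g(n) = nⁿ is O(nⁿ).
Since O(nⁿ) grows faster than O(n⁵), g(n) dominates.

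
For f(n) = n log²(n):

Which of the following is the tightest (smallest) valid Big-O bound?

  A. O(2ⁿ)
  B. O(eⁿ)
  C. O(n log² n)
C

f(n) = n log²(n) is O(n log² n).
All listed options are valid Big-O bounds (upper bounds),
but O(n log² n) is the tightest (smallest valid bound).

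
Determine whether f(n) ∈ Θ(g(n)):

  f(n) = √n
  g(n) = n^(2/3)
False

f(n) = √n is O(√n), and g(n) = n^(2/3) is O(n^(2/3)).
Since they have different growth rates, f(n) = Θ(g(n)) is false.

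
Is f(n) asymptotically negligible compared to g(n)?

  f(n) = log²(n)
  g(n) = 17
False

f(n) = log²(n) is O(log² n), and g(n) = 17 is O(1).
Since O(log² n) grows faster than or equal to O(1), f(n) = o(g(n)) is false.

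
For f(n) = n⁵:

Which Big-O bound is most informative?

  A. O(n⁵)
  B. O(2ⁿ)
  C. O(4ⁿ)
A

f(n) = n⁵ is O(n⁵).
All listed options are valid Big-O bounds (upper bounds),
but O(n⁵) is the tightest (smallest valid bound).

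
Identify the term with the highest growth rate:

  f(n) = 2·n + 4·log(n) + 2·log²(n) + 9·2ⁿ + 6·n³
9·2ⁿ

Looking at each term:
  - 2·n is O(n)
  - 4·log(n) is O(log n)
  - 2·log²(n) is O(log² n)
  - 9·2ⁿ is O(2ⁿ)
  - 6·n³ is O(n³)

The term 9·2ⁿ (O(2ⁿ)) grows fastest and dominates all others.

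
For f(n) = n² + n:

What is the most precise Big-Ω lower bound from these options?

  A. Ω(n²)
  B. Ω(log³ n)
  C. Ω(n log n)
A

f(n) = n² + n is Ω(n²).
All listed options are valid Big-Ω bounds (lower bounds),
but Ω(n²) is the tightest (largest valid bound).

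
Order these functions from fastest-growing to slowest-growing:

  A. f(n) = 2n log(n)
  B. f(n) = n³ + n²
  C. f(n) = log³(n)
B > A > C

Comparing growth rates:
B = n³ + n² is O(n³)
A = 2n log(n) is O(n log n)
C = log³(n) is O(log³ n)

Therefore, the order from fastest to slowest is: B > A > C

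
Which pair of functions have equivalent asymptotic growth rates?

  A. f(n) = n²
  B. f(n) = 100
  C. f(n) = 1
B and C

Examining each function:
  A. n² is O(n²)
  B. 100 is O(1)
  C. 1 is O(1)

Functions B and C both have the same complexity class.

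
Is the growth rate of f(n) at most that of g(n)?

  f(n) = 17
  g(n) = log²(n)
True

f(n) = 17 is O(1), and g(n) = log²(n) is O(log² n).
Since O(1) ⊆ O(log² n) (f grows no faster than g), f(n) = O(g(n)) is true.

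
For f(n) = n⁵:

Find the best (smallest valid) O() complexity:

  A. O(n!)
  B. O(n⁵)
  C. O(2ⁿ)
B

f(n) = n⁵ is O(n⁵).
All listed options are valid Big-O bounds (upper bounds),
but O(n⁵) is the tightest (smallest valid bound).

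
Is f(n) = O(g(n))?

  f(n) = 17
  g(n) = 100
True

f(n) = 17 and g(n) = 100 are both O(1).
Big-O permits equal growth rates (f ≤ c·g for some c), so f(n) = O(g(n)) is true.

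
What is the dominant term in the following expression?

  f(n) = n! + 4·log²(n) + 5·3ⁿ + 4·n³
n!

Looking at each term:
  - n! is O(n!)
  - 4·log²(n) is O(log² n)
  - 5·3ⁿ is O(3ⁿ)
  - 4·n³ is O(n³)

The term n! (O(n!)) grows fastest and dominates all others.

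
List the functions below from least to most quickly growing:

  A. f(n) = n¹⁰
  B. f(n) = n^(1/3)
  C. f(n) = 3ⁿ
B < A < C

Comparing growth rates:
B = n^(1/3) is O(n^(1/3))
A = n¹⁰ is O(n¹⁰)
C = 3ⁿ is O(3ⁿ)

Therefore, the order from slowest to fastest is: B < A < C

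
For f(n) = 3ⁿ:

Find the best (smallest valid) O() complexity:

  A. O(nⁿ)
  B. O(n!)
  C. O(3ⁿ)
C

f(n) = 3ⁿ is O(3ⁿ).
All listed options are valid Big-O bounds (upper bounds),
but O(3ⁿ) is the tightest (smallest valid bound).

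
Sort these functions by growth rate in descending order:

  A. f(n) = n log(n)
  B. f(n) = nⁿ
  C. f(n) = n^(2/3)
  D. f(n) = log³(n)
B > A > C > D

Comparing growth rates:
B = nⁿ is O(nⁿ)
A = n log(n) is O(n log n)
C = n^(2/3) is O(n^(2/3))
D = log³(n) is O(log³ n)

Therefore, the order from fastest to slowest is: B > A > C > D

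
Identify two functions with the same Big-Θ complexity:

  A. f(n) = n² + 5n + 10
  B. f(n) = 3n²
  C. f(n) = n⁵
A and B

Examining each function:
  A. n² + 5n + 10 is O(n²)
  B. 3n² is O(n²)
  C. n⁵ is O(n⁵)

Functions A and B both have the same complexity class.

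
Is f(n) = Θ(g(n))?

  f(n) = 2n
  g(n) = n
True

f(n) = 2n and g(n) = n are both O(n).
Since they have the same asymptotic growth rate, f(n) = Θ(g(n)) is true.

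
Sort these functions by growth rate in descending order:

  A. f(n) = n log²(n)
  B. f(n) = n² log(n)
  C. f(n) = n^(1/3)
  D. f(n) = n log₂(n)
B > A > D > C

Comparing growth rates:
B = n² log(n) is O(n² log n)
A = n log²(n) is O(n log² n)
D = n log₂(n) is O(n log n)
C = n^(1/3) is O(n^(1/3))

Therefore, the order from fastest to slowest is: B > A > D > C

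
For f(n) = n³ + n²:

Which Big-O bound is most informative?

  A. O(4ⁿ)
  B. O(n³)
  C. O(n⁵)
B

f(n) = n³ + n² is O(n³).
All listed options are valid Big-O bounds (upper bounds),
but O(n³) is the tightest (smallest valid bound).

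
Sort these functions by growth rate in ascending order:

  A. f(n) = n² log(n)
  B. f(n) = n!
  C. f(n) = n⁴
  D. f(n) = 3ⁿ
A < C < D < B

Comparing growth rates:
A = n² log(n) is O(n² log n)
C = n⁴ is O(n⁴)
D = 3ⁿ is O(3ⁿ)
B = n! is O(n!)

Therefore, the order from slowest to fastest is: A < C < D < B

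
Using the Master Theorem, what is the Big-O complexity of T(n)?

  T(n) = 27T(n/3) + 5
Θ(n³)

Master Theorem: a = 27, b = 3, f(n) = 5.
Compute the critical exponent d = log₃(27) = 3.
Compare f(n) = Θ(1) against n^d:
  k = 0 < d = 3, so f(n) = O(n^(d-ε)) — Case 1.
  The recursion cost dominates: T(n) = Θ(n^d) = Θ(n³).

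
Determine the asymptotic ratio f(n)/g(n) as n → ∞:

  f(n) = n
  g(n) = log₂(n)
∞

Since n (O(n)) grows faster than log₂(n) (O(log n)),
the ratio f(n)/g(n) → ∞ as n → ∞.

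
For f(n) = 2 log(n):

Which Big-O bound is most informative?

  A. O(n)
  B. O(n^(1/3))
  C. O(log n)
C

f(n) = 2 log(n) is O(log n).
All listed options are valid Big-O bounds (upper bounds),
but O(log n) is the tightest (smallest valid bound).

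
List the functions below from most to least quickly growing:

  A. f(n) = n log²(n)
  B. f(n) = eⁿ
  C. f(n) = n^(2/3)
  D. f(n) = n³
B > D > A > C

Comparing growth rates:
B = eⁿ is O(eⁿ)
D = n³ is O(n³)
A = n log²(n) is O(n log² n)
C = n^(2/3) is O(n^(2/3))

Therefore, the order from fastest to slowest is: B > D > A > C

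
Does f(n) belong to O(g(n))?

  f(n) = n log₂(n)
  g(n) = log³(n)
False

f(n) = n log₂(n) is O(n log n), and g(n) = log³(n) is O(log³ n).
Since O(n log n) grows faster than O(log³ n), f(n) = O(g(n)) is false.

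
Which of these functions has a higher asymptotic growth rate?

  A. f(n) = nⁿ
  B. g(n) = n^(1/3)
A

f(n) = nⁿ is O(nⁿ), while g(n) = n^(1/3) is O(n^(1/3)).
Since O(nⁿ) grows faster than O(n^(1/3)), f(n) dominates.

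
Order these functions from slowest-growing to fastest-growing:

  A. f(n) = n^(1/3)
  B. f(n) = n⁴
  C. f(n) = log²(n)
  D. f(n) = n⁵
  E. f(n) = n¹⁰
C < A < B < D < E

Comparing growth rates:
C = log²(n) is O(log² n)
A = n^(1/3) is O(n^(1/3))
B = n⁴ is O(n⁴)
D = n⁵ is O(n⁵)
E = n¹⁰ is O(n¹⁰)

Therefore, the order from slowest to fastest is: C < A < B < D < E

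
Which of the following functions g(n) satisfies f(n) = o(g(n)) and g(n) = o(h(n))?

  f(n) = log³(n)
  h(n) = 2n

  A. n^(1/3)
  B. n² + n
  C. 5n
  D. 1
A

We need g(n) with log³(n) = o(g(n)) and g(n) = o(2n), i.e. O(log³ n) ≺ g ≺ O(n).
Check each option:
  A. n^(1/3) — O(n^(1/3)) is strictly between O(log³ n) and O(n) ✓
  B. n² + n — O(n²) does not grow strictly slower than h(n)
  C. 5n — O(n) does not grow strictly slower than h(n)
  D. 1 — O(1) does not grow strictly faster than f(n)

Only option A (n^(1/3)) lies strictly between.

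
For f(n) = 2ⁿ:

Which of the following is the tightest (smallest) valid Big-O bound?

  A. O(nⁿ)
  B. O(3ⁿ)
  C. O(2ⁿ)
C

f(n) = 2ⁿ is O(2ⁿ).
All listed options are valid Big-O bounds (upper bounds),
but O(2ⁿ) is the tightest (smallest valid bound).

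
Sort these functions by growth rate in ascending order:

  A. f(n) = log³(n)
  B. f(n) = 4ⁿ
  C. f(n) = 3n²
A < C < B

Comparing growth rates:
A = log³(n) is O(log³ n)
C = 3n² is O(n²)
B = 4ⁿ is O(4ⁿ)

Therefore, the order from slowest to fastest is: A < C < B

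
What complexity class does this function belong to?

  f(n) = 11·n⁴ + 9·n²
O(n⁴)

The dominant term in 11·n⁴ + 9·n² is 11·n⁴, which is Θ(n⁴).
Lower-order terms (9·n²) are asymptotically negligible.
Constants are absorbed, so the tightest bound is O(n⁴).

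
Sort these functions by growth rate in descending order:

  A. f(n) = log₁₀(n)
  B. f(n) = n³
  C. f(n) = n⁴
C > B > A

Comparing growth rates:
C = n⁴ is O(n⁴)
B = n³ is O(n³)
A = log₁₀(n) is O(log n)

Therefore, the order from fastest to slowest is: C > B > A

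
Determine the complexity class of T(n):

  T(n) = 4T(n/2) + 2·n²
Θ(n² log n)

Master Theorem: a = 4, b = 2, f(n) = 2·n².
Compute the critical exponent d = log₂(4) = 2.
Compare f(n) = Θ(n²) against n^d:
  k = 2 = d, so f(n) = Θ(n^d) — Case 2.
  Work is balanced across levels: T(n) = Θ(n^d log n) = Θ(n² log n).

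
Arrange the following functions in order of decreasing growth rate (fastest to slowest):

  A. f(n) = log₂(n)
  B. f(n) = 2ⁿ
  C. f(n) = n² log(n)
B > C > A

Comparing growth rates:
B = 2ⁿ is O(2ⁿ)
C = n² log(n) is O(n² log n)
A = log₂(n) is O(log n)

Therefore, the order from fastest to slowest is: B > C > A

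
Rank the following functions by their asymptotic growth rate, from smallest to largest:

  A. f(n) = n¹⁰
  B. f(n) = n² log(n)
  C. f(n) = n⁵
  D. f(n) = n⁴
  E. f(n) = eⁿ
B < D < C < A < E

Comparing growth rates:
B = n² log(n) is O(n² log n)
D = n⁴ is O(n⁴)
C = n⁵ is O(n⁵)
A = n¹⁰ is O(n¹⁰)
E = eⁿ is O(eⁿ)

Therefore, the order from slowest to fastest is: B < D < C < A < E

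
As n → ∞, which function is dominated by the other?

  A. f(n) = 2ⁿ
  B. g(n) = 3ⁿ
A

f(n) = 2ⁿ is O(2ⁿ), while g(n) = 3ⁿ is O(3ⁿ).
Since O(2ⁿ) grows slower than O(3ⁿ), f(n) is dominated.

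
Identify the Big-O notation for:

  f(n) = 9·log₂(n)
O(log n)

The dominant term in 9·log₂(n) is 9·log₂(n), which is Θ(log n).
Constants are absorbed, so the tightest bound is O(log n).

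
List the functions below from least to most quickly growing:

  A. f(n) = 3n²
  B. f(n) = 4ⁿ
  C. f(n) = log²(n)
C < A < B

Comparing growth rates:
C = log²(n) is O(log² n)
A = 3n² is O(n²)
B = 4ⁿ is O(4ⁿ)

Therefore, the order from slowest to fastest is: C < A < B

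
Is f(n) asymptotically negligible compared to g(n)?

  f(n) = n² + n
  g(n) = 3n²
False

f(n) = n² + n is O(n²), and g(n) = 3n² is O(n²).
Since they have the same growth rate, f(n) = o(g(n)) is false.
(f = o(g) requires f to grow strictly slower, not equal.)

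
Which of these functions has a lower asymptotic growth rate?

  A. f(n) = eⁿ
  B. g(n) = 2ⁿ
B

f(n) = eⁿ is O(eⁿ), while g(n) = 2ⁿ is O(2ⁿ).
Since O(2ⁿ) grows slower than O(eⁿ), g(n) is dominated.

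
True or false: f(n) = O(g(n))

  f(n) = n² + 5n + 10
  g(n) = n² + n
True

f(n) = n² + 5n + 10 and g(n) = n² + n are both O(n²).
Big-O permits equal growth rates (f ≤ c·g for some c), so f(n) = O(g(n)) is true.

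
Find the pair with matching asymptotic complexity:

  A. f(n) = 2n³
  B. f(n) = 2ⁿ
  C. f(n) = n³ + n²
A and C

Examining each function:
  A. 2n³ is O(n³)
  B. 2ⁿ is O(2ⁿ)
  C. n³ + n² is O(n³)

Functions A and C both have the same complexity class.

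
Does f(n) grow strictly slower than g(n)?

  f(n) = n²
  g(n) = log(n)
False

f(n) = n² is O(n²), and g(n) = log(n) is O(log n).
Since O(n²) grows faster than or equal to O(log n), f(n) = o(g(n)) is false.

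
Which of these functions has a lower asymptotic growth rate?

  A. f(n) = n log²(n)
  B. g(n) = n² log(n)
A

f(n) = n log²(n) is O(n log² n), while g(n) = n² log(n) is O(n² log n).
Since O(n log² n) grows slower than O(n² log n), f(n) is dominated.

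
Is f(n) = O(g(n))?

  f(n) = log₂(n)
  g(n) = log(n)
True

f(n) = log₂(n) and g(n) = log(n) are both O(log n).
Big-O permits equal growth rates (f ≤ c·g for some c), so f(n) = O(g(n)) is true.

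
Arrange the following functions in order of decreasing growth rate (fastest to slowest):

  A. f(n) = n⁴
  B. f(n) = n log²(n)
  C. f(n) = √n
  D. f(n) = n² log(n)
A > D > B > C

Comparing growth rates:
A = n⁴ is O(n⁴)
D = n² log(n) is O(n² log n)
B = n log²(n) is O(n log² n)
C = √n is O(√n)

Therefore, the order from fastest to slowest is: A > D > B > C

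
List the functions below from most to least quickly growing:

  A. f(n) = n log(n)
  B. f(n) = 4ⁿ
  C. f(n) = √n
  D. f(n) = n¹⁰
B > D > A > C

Comparing growth rates:
B = 4ⁿ is O(4ⁿ)
D = n¹⁰ is O(n¹⁰)
A = n log(n) is O(n log n)
C = √n is O(√n)

Therefore, the order from fastest to slowest is: B > D > A > C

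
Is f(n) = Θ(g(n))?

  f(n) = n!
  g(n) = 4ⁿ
False

f(n) = n! is O(n!), and g(n) = 4ⁿ is O(4ⁿ).
Since they have different growth rates, f(n) = Θ(g(n)) is false.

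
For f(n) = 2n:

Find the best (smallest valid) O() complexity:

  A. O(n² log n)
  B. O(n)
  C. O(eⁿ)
B

f(n) = 2n is O(n).
All listed options are valid Big-O bounds (upper bounds),
but O(n) is the tightest (smallest valid bound).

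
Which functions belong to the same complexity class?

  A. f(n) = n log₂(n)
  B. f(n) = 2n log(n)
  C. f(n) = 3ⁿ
A and B

Examining each function:
  A. n log₂(n) is O(n log n)
  B. 2n log(n) is O(n log n)
  C. 3ⁿ is O(3ⁿ)

Functions A and B both have the same complexity class.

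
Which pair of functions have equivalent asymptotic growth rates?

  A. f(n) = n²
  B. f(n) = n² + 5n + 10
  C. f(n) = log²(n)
A and B

Examining each function:
  A. n² is O(n²)
  B. n² + 5n + 10 is O(n²)
  C. log²(n) is O(log² n)

Functions A and B both have the same complexity class.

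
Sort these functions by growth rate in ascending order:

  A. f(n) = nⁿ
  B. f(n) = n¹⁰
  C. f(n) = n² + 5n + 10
C < B < A

Comparing growth rates:
C = n² + 5n + 10 is O(n²)
B = n¹⁰ is O(n¹⁰)
A = nⁿ is O(nⁿ)

Therefore, the order from slowest to fastest is: C < B < A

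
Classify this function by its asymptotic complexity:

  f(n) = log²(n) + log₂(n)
O(log² n)

The dominant term in log²(n) + log₂(n) is log²(n), which is Θ(log² n).
Lower-order terms (log₂(n)) are asymptotically negligible.
Constants are absorbed, so the tightest bound is O(log² n).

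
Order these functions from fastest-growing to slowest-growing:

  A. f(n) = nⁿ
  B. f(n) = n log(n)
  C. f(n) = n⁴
A > C > B

Comparing growth rates:
A = nⁿ is O(nⁿ)
C = n⁴ is O(n⁴)
B = n log(n) is O(n log n)

Therefore, the order from fastest to slowest is: A > C > B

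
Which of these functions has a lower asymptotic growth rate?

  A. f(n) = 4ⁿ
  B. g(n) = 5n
B

f(n) = 4ⁿ is O(4ⁿ), while g(n) = 5n is O(n).
Since O(n) grows slower than O(4ⁿ), g(n) is dominated.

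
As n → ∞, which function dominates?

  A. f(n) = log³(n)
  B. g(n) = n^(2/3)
B

f(n) = log³(n) is O(log³ n), while g(n) = n^(2/3) is O(n^(2/3)).
Since O(n^(2/3)) grows faster than O(log³ n), g(n) dominates.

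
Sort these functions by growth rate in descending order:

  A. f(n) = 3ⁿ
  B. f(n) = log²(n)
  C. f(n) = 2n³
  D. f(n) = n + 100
A > C > D > B

Comparing growth rates:
A = 3ⁿ is O(3ⁿ)
C = 2n³ is O(n³)
D = n + 100 is O(n)
B = log²(n) is O(log² n)

Therefore, the order from fastest to slowest is: A > C > D > B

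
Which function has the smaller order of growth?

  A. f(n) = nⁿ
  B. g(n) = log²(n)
B

f(n) = nⁿ is O(nⁿ), while g(n) = log²(n) is O(log² n).
Since O(log² n) grows slower than O(nⁿ), g(n) is dominated.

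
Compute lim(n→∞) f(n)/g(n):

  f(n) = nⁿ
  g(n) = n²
∞

Since nⁿ (O(nⁿ)) grows faster than n² (O(n²)),
the ratio f(n)/g(n) → ∞ as n → ∞.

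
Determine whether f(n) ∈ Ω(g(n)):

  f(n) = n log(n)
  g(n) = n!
False

f(n) = n log(n) is O(n log n), and g(n) = n! is O(n!).
Since O(n log n) grows slower than O(n!), f(n) = Ω(g(n)) is false.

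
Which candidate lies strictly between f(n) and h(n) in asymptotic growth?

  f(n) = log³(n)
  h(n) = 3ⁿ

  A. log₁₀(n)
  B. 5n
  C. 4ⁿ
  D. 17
B

We need g(n) with log³(n) = o(g(n)) and g(n) = o(3ⁿ), i.e. O(log³ n) ≺ g ≺ O(3ⁿ).
Check each option:
  A. log₁₀(n) — O(log n) does not grow strictly faster than f(n)
  B. 5n — O(n) is strictly between O(log³ n) and O(3ⁿ) ✓
  C. 4ⁿ — O(4ⁿ) does not grow strictly slower than h(n)
  D. 17 — O(1) does not grow strictly faster than f(n)

Only option B (5n) lies strictly between.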